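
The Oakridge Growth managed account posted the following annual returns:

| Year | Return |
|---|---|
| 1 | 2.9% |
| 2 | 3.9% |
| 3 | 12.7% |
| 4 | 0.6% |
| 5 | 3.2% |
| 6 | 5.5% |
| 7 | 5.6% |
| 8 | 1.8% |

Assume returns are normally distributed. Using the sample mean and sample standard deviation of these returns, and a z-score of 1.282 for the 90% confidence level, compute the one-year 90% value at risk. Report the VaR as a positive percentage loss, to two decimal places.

0.24

r̄ = (2.9 + 3.9 + 12.7 + 0.6 + 3.2 + 5.5 + 5.6 + 1.8) / 8 = 4.5250%
Sample std dev = √[96.5550 / 7] = 3.7140%
VaR = −(r̄ − z·σ) = −(4.5250 − 1.282 × 3.7140) = −(-0.2363) = 0.2363%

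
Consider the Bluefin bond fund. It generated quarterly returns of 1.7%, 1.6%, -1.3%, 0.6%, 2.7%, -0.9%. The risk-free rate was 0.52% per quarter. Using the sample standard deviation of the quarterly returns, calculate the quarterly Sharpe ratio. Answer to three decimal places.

r̄ = (1.7 + 1.6 − 1.3 + 0.6 + 2.7 − 0.9) / 6 = 4.40 / 6 = 0.7333%
Sample std dev = √[12.3733 / 5] = 1.5731%
Sharpe = (r̄ − rf) / σ = (0.7333 − 0.52) / 1.5731 = 0.2133 / 1.5731 = 0.1356

0.136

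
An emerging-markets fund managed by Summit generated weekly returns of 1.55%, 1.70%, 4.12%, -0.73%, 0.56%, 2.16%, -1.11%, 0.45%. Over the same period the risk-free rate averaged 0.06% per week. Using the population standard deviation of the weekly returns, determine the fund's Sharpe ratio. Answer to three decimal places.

0.654

μ = (1.55 + 1.7 + 4.12 − 0.73 + 0.56 + 2.16 − 1.11 + 0.45) / 8 = 8.700 / 8 = 1.0875%
Σ(r − μ)² = (1.55 − 1.0875)² + (1.7 − 1.0875)² + (4.12 − 1.0875)² + … = 19.7524
population σ = √(19.7524 / 8) = √2.4691 = 1.5713%
Sharpe = (μ − rf) / σ = (1.0875 − 0.06) / 1.5713 = 1.0275 / 1.5713 = 0.6539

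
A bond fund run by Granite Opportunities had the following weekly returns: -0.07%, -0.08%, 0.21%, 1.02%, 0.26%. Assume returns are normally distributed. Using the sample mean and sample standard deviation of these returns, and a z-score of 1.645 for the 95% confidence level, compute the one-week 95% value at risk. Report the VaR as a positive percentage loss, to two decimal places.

0.47

Mean return r̄ = 1.340 / 5 = 0.2680%
Sample std dev = √[0.8043 / 4] = 0.4484%
VaR = −(r̄ − z·σ) = −(0.2680 − 1.645 × 0.4484) = −(-0.4696) = 0.4696%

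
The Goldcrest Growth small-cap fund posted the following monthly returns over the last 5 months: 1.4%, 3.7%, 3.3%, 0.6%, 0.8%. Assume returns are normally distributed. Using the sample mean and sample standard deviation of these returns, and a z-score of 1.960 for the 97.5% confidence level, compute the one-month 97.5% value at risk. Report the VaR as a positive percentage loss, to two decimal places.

0.87

Mean return μ = 9.80 / 5 = 1.9600%
Sample std dev = √[8.3320 / 4] = 1.4433%
VaR = −(μ − z·σ) = −(1.9600 − 1.960 × 1.4433) = −(-0.8689) = 0.8689%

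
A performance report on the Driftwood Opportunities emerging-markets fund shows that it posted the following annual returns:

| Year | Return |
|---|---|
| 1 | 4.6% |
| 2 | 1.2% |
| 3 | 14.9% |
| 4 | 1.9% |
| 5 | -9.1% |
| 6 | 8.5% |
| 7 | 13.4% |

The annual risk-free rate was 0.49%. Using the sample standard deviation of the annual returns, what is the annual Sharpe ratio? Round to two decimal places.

0.56

μ = (4.6 + 1.2 + 14.9 + 1.9 − 9.1 + 8.5 + 13.4) / 7 = 5.0571%
Σ(r − μ)² = 403.8171; sample σ = √(403.8171/6) = 8.2038%
Sharpe = (μ − rf) / σ = (5.0571 − 0.49) / 8.2038 = 4.5671 / 8.2038 = 0.5567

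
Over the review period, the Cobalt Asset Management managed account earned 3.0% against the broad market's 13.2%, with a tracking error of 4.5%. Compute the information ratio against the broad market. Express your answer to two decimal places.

-2.27

IR = (Rp − Rb) / TE = (3.0% − 13.2%) / 4.5% = -10.20% / 4.5% = -2.2667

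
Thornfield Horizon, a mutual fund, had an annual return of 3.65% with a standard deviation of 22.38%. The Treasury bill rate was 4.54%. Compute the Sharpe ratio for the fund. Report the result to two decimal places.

-0.04

Sharpe = (Rp − Rf) / σp = (3.65% − 4.54%) / 22.38% = -0.89% / 22.38% = -0.0398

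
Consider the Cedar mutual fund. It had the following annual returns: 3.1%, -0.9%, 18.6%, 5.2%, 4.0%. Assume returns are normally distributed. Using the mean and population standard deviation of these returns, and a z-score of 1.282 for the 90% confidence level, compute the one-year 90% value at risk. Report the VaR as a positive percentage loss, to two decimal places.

μ = (3.1 − 0.9 + 18.6 + 5.2 + 4) / 5 = 6.0000%
Population σ = √[Σ(r − μ)² / 5] = √[219.4200 / 5] = √43.8840 = 6.6245%
VaR = −(μ − z·σ) = −(6.0000 − 1.282 × 6.6245) = −(-2.4926) = 2.4926%

2.49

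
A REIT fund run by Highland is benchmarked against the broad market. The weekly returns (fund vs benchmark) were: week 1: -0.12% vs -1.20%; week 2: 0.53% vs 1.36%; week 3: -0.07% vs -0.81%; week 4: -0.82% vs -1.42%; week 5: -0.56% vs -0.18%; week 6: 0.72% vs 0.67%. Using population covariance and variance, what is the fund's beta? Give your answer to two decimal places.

r̄p = -0.0533%,  r̄m = -0.2633%
Cov = Σ(rp − r̄p)(rm − r̄m) / 6 = 0.4308
Var(rm) = Σ(rm − r̄m)² / 6 = 1.0046
β = Cov / Var = 0.4308 / 1.0046 = 0.4288

0.43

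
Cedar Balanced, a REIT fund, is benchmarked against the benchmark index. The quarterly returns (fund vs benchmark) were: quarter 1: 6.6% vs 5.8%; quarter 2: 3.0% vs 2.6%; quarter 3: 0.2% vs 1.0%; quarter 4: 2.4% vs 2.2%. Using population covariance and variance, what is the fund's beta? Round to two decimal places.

1.28

r̄p = 3.0500%,  r̄m = 2.9000%
Cov = Σ(rp − r̄p)(rm − r̄m) / 4 = 4.0450
Var(rm) = Σ(rm − r̄m)² / 4 = 3.1500
β = Cov / Var = 4.0450 / 3.1500 = 1.2841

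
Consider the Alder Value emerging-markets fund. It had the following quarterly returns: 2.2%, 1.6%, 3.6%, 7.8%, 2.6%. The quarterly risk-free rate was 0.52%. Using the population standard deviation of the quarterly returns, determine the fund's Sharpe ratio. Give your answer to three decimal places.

r̄ = (2.2 + 1.6 + 3.6 + 7.8 + 2.6) / 5 = 17.80 / 5 = 3.5600%
Population σ = √[Σ(r − r̄)² / 5] = √[24.5920 / 5] = √4.9184 = 2.2177%
Sharpe = (r̄ − rf) / σ = (3.5600 − 0.52) / 2.2177 = 3.0400 / 2.2177 = 1.3708

1.371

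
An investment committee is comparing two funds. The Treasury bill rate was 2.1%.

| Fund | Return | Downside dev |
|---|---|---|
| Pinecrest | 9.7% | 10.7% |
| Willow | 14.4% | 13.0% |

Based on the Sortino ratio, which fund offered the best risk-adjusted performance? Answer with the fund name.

Willow

Pinecrest: Sortino ratio = (9.7% − 2.1%) / 10.7% = 0.710
Willow: Sortino ratio = (14.4% − 2.1%) / 13.0% = 0.946
Highest: Willow (0.946).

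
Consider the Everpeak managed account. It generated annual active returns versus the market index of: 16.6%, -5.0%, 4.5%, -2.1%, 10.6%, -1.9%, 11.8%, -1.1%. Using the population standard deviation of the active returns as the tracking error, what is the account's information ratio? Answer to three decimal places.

0.562

r̄ = (16.6 − 5 + 4.5 − 2.1 + 10.6 − 1.9 + 11.8 − 1.1) / 8 = 33.40 / 8 = 4.1750%
Σ(r − r̄)² = (16.6 − 4.1750)² + (-5 − 4.1750)² + … = 442.1950
population σ = √(442.1950 / 8) = √55.2744 = 7.4347%
IR = r̄ / tracking error = 4.1750 / 7.4347 = 0.5616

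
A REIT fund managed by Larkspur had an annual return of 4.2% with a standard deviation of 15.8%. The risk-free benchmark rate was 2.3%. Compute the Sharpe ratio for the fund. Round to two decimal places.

0.12

Sharpe = (Rp − Rf) / σp = (4.2% − 2.3%) / 15.8% = 1.90% / 15.8% = 0.1203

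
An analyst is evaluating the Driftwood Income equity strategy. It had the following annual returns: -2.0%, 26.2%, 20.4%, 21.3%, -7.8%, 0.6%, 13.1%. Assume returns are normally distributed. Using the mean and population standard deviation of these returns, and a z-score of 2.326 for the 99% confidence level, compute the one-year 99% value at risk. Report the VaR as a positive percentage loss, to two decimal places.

r̄ = (-2 + 26.2 + 20.4 + 21.3 − 7.8 + 0.6 + 13.1) / 7 = 71.80 / 7 = 10.2571%
Population std dev = √[1056.6371 / 7] = 12.2861%
VaR = −(r̄ − z·σ) = −(10.2571 − 2.326 × 12.2861) = −(-18.3204) = 18.3204%

18.32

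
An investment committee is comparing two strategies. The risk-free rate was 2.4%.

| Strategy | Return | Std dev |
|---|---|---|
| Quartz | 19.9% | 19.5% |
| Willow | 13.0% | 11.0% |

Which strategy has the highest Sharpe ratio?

Willow

Quartz: Sharpe ratio = (19.9% − 2.4%) / 19.5% = 0.897
Willow: Sharpe ratio = (13.0% − 2.4%) / 11.0% = 0.964
Highest: Willow (0.964).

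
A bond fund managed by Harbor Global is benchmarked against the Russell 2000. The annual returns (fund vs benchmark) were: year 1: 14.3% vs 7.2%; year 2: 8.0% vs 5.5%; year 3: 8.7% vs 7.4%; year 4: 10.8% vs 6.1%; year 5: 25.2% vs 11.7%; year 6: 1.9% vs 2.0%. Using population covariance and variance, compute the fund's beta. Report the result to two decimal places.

r̄p = 11.4833%,  r̄m = 6.6500%
Cov = Σ(rp − r̄p)(rm − r̄m) / 6 = 19.6125
Var(rm) = Σ(rm − r̄m)² / 6 = 8.2692
β = Cov / Var = 19.6125 / 8.2692 = 2.3718

2.37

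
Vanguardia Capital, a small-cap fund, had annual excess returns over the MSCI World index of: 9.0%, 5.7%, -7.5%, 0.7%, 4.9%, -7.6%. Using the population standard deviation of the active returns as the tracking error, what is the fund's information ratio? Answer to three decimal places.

r̄ = (9 + 5.7 − 7.5 + 0.7 + 4.9 − 7.6) / 6 = 0.8667%
Σ(r − r̄)² = (9 − 0.8667)² + (5.7 − 0.8667)² + (-7.5 − 0.8667)² + … = 247.4933
σ = √[247.4933 / 6] = 6.4225%
IR = r̄ / tracking error = 0.8667 / 6.4225 = 0.1349

0.135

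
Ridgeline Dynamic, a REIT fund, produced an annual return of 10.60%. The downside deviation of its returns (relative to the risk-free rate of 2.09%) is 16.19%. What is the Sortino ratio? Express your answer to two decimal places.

0.53

Sortino = (Rp − Rf) / σd = (10.60% − 2.09%) / 16.19% = 8.51% / 16.19% = 0.5256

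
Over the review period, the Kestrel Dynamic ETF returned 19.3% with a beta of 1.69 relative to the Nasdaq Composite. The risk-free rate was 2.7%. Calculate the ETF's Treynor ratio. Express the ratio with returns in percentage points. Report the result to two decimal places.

9.82

Treynor = (Rp − Rf) / β = (19.3% − 2.7%) / 1.69 = 16.60 / 1.69 = 9.8225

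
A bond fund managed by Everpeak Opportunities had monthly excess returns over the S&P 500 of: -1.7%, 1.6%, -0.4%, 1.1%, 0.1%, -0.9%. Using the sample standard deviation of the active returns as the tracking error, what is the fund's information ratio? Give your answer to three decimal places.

Mean return μ = -0.20 / 6 = -0.0333%
Sample σ = √[Σ(r − μ)² / 5] = √[7.6333 / 5] = √1.5267 = 1.2356%
IR = μ / tracking error = -0.0333 / 1.2356 = -0.0270

-0.027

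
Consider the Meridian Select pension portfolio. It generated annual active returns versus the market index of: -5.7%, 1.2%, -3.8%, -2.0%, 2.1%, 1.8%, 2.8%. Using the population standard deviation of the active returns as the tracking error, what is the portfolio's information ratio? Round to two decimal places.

-0.17

r̄ = (-5.7 + 1.2 − 3.8 − 2 + 2.1 + 1.8 + 2.8) / 7 = -0.5143%
Population std dev = √[66.0086 / 7] = 3.0708%
IR = r̄ / tracking error = -0.5143 / 3.0708 = -0.1675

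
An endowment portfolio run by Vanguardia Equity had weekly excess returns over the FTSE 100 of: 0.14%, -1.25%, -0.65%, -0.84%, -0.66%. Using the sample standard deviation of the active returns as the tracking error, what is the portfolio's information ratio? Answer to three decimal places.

-1.291

r̄ = (0.14 − 1.25 − 0.65 − 0.84 − 0.66) / 5 = -0.6520%
Σ(r − r̄)² = (0.14 − (-0.6520))² + (-1.25 − (-0.6520))² + … = 1.0203
sample σ = √(1.0203 / 4) = √0.2551 = 0.5051%
IR = r̄ / tracking error = -0.6520 / 0.5051 = -1.2908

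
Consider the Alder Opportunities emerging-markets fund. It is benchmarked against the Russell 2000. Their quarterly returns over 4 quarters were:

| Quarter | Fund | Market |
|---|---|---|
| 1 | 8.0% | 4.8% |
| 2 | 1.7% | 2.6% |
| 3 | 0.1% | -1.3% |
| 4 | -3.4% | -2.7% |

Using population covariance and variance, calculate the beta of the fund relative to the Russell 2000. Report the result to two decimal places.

r̄p = 1.6000%,  r̄m = 0.8500%
Cov = Σ(rp − r̄p)(rm − r̄m) / 4 = 11.6075
Var(rm) = Σ(rm − r̄m)² / 4 = 8.9725
β = Cov / Var = 11.6075 / 8.9725 = 1.2937

1.29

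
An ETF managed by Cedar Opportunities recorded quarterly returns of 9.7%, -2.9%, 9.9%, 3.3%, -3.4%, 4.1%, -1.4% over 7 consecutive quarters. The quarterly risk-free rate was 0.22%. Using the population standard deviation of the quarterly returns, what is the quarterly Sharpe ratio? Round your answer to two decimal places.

0.49

Mean return μ = 19.30 / 7 = 2.7571%
Σ(r − μ)² = (9.7 − 2.7571)² + (-2.9 − 2.7571)² + (9.9 − 2.7571)² + … = 188.5171
σ = √[188.5171 / 7] = 5.1895%
Sharpe = (μ − rf) / σ = (2.7571 − 0.22) / 5.1895 = 2.5371 / 5.1895 = 0.4889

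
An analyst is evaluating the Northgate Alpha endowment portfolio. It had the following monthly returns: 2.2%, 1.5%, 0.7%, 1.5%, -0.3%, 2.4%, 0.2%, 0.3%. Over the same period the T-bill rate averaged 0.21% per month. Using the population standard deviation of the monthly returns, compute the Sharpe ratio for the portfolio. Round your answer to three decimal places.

μ = (2.2 + 1.5 + 0.7 + 1.5 − 0.3 + 2.4 + 0.2 + 0.3) / 8 = 1.0625%
Σ(r − μ)² = (2.2 − 1.0625)² + (1.5 − 1.0625)² + … = 6.7788
σ = √[6.7788 / 8] = 0.9205%
Sharpe = (μ − rf) / σ = (1.0625 − 0.21) / 0.9205 = 0.8525 / 0.9205 = 0.9261

0.926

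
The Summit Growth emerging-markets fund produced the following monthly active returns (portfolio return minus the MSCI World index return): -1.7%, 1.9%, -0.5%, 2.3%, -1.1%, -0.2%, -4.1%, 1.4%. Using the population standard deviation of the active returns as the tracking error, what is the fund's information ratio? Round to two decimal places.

μ = (-1.7 + 1.9 − 0.5 + 2.3 − 1.1 − 0.2 − 4.1 + 1.4) / 8 = -0.2500%
Σ(r − μ)² = 31.5600; population σ = √(31.5600/8) = 1.9862%
IR = μ / tracking error = -0.2500 / 1.9862 = -0.1259

-0.13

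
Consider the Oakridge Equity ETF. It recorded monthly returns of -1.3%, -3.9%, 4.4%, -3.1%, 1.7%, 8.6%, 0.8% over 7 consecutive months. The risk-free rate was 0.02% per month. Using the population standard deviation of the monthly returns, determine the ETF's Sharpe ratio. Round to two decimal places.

r̄ = (-1.3 − 3.9 + 4.4 − 3.1 + 1.7 + 8.6 + 0.8) / 7 = 1.0286%
Σ(r − r̄)² = (-1.3 − 1.0286)² + (-3.9 − 1.0286)² + … = 115.9543
σ = √[115.9543 / 7] = 4.0700%
Sharpe = (r̄ − rf) / σ = (1.0286 − 0.02) / 4.0700 = 1.0086 / 4.0700 = 0.2478

0.25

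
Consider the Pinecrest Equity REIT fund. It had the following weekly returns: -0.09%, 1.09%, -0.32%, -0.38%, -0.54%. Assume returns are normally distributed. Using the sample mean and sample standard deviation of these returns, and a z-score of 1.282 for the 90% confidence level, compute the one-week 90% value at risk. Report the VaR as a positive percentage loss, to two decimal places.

0.89

r̄ = (-0.09 + 1.09 − 0.32 − 0.38 − 0.54) / 5 = -0.0480%
Σ(r − r̄)² = 1.7231; sample σ = √(1.7231/4) = 0.6563%
VaR = −(r̄ − z·σ) = −(-0.0480 − 1.282 × 0.6563) = −(-0.8894) = 0.8894%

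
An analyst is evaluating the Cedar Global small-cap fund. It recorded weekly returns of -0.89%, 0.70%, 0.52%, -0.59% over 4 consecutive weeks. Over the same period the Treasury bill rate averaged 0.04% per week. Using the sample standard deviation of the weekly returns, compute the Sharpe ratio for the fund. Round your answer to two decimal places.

-0.13

Mean return r̄ = -0.260 / 4 = -0.0650%
Σ(r − r̄)² = (-0.89 − (-0.0650))² + (0.7 − (-0.0650))² + (0.52 − (-0.0650))² + … = 1.8837
sample σ = √(1.8837 / 3) = √0.6279 = 0.7924%
Sharpe = (r̄ − rf) / σ = (-0.0650 − 0.04) / 0.7924 = -0.1050 / 0.7924 = -0.1325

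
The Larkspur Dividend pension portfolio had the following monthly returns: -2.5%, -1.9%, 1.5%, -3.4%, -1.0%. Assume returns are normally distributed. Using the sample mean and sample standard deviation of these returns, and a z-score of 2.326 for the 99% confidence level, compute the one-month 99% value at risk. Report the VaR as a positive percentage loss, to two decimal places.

Mean return r̄ = -7.30 / 5 = -1.4600%
Sample σ = √[Σ(r − r̄)² / 4] = √[14.0120 / 4] = √3.5030 = 1.8716%
VaR = −(r̄ − z·σ) = −(-1.4600 − 2.326 × 1.8716) = −(-5.8133) = 5.8133%

5.81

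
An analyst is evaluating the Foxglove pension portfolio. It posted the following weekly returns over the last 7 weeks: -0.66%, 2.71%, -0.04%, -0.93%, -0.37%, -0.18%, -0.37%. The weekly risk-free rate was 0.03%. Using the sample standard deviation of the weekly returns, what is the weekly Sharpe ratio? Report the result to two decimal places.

Mean return μ = 0.160 / 7 = 0.0229%
Σ(r − μ)² = (-0.66 − 0.0229)² + (2.71 − 0.0229)² + (-0.04 − 0.0229)² + … = 8.9487
σ = √[8.9487 / 6] = 1.2212%
Sharpe = (μ − rf) / σ = (0.0229 − 0.03) / 1.2212 = -0.0071 / 1.2212 = -0.0058

-0.01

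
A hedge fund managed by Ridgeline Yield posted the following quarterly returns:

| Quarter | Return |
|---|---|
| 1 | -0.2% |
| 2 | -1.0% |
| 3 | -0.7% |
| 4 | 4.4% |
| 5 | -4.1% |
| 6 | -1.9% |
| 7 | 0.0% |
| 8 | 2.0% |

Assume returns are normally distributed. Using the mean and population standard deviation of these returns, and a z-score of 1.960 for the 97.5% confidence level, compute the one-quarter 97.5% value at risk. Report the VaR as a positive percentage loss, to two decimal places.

r̄ = (-0.2 − 1 − 0.7 + 4.4 − 4.1 − 1.9 + 0 + 2) / 8 = -0.1875%
Σ(r − r̄)² = (-0.2 − (-0.1875))² + (-1 − (-0.1875))² + … = 45.0288
σ = √[45.0288 / 8] = 2.3725%
VaR = −(r̄ − z·σ) = −(-0.1875 − 1.960 × 2.3725) = −(-4.8376) = 4.8376%

4.84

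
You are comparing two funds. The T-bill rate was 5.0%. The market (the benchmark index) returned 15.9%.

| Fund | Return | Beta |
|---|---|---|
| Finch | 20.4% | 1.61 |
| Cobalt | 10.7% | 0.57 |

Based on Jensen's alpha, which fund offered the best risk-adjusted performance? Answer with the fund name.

Cobalt

Finch: α = 20.4% − [5.0% + 1.61 × (15.9% − 5.0%)] = -2.149
Cobalt: α = 10.7% − [5.0% + 0.57 × (15.9% − 5.0%)] = -0.513
Highest: Cobalt (-0.513).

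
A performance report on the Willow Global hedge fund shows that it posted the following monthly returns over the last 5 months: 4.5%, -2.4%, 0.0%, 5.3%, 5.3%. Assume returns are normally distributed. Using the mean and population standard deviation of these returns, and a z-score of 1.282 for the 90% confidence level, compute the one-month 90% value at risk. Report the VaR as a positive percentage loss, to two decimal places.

1.51

Mean return μ = 12.70 / 5 = 2.5400%
Population σ = √[Σ(r − μ)² / 5] = √[49.9320 / 5] = √9.9864 = 3.1601%
VaR = −(μ − z·σ) = −(2.5400 − 1.282 × 3.1601) = −(-1.5112) = 1.5112%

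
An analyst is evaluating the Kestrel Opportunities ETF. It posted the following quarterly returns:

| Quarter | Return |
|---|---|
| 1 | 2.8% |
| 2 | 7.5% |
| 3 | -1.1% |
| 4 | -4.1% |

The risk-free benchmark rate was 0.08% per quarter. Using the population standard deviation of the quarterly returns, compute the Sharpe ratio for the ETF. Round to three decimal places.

μ = (2.8 + 7.5 − 1.1 − 4.1) / 4 = 5.10 / 4 = 1.2750%
Σ(r − μ)² = 75.6075; population σ = √(75.6075/4) = 4.3476%
Sharpe = (μ − rf) / σ = (1.2750 − 0.08) / 4.3476 = 1.1950 / 4.3476 = 0.2749

0.275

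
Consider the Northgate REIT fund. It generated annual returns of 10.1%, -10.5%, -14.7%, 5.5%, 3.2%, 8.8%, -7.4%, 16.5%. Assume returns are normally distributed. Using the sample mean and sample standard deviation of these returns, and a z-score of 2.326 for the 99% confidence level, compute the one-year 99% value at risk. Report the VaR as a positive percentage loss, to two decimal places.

Mean return μ = 11.50 / 8 = 1.4375%
Σ(r − μ)² = 856.7588; sample σ = √(856.7588/7) = 11.0632%
VaR = −(μ − z·σ) = −(1.4375 − 2.326 × 11.0632) = −(-24.2955) = 24.2955%

24.30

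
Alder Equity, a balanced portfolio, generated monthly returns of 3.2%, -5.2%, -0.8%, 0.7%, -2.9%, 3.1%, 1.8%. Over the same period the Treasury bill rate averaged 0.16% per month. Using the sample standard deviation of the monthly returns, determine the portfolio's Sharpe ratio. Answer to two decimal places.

r̄ = (3.2 − 5.2 − 0.8 + 0.7 − 2.9 + 3.1 + 1.8) / 7 = -0.10 / 7 = -0.0143%
Σ(r − r̄)² = 59.6686; sample σ = √(59.6686/6) = 3.1535%
Sharpe = (r̄ − rf) / σ = (-0.0143 − 0.16) / 3.1535 = -0.1743 / 3.1535 = -0.0553

-0.06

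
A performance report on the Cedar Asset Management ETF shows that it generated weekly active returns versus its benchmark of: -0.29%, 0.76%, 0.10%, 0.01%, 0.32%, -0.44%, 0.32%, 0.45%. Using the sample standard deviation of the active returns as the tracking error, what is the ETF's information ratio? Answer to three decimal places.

r̄ = (-0.29 + 0.76 + 0.1 + 0.01 + 0.32 − 0.44 + 0.32 + 0.45) / 8 = 1.230 / 8 = 0.1538%
Sample std dev = √[1.0836 / 7] = 0.3934%
IR = r̄ / tracking error = 0.1538 / 0.3934 = 0.3910

0.391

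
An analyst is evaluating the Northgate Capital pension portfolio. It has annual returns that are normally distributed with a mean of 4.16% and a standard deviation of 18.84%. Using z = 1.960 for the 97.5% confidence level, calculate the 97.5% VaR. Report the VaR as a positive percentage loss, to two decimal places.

VaR (as % loss) = −(μ − z·σ) = −(4.16% − 1.960 × 18.84%) = −(-32.7664%) = 32.7664%

32.77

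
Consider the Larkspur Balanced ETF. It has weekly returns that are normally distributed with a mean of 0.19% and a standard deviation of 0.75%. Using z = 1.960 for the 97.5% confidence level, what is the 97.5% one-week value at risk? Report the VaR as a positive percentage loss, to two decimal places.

VaR (as % loss) = −(μ − z·σ) = −(0.19% − 1.960 × 0.75%) = −(-1.2800%) = 1.2800%

1.28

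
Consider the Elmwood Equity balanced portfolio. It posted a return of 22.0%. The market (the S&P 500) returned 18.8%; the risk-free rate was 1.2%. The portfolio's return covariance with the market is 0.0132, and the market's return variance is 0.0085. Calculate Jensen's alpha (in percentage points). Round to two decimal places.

-6.53

β = Cov / Var = 0.0132 / 0.0085 = 1.5529
E[R] = Rf + β(Rm − Rf) = 1.2% + 1.5529 × (18.8% − 1.2%) = 28.5310%
α = Rp − E[R] = 22.0% − 28.5310% = -6.5310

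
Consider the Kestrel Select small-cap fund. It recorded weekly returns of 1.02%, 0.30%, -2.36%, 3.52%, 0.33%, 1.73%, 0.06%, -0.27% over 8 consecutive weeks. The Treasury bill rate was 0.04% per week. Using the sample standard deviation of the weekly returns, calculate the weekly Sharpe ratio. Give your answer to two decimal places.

0.30

μ = (1.02 + 0.3 − 2.36 + 3.52 + 0.33 + 1.73 + 0.06 − 0.27) / 8 = 0.5413%
Σ(r − μ)² = (1.02 − 0.5413)² + (0.3 − 0.5413)² + (-2.36 − 0.5413)² + … = 19.9251
sample σ = √(19.9251 / 7) = √2.8464 = 1.6871%
Sharpe = (μ − rf) / σ = (0.5413 − 0.04) / 1.6871 = 0.5013 / 1.6871 = 0.2971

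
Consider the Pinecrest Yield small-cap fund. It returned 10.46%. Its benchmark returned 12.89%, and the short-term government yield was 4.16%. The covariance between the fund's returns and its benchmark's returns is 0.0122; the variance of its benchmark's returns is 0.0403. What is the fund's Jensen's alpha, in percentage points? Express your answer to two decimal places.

3.66

β = Cov / Var = 0.0122 / 0.0403 = 0.3027
E[R] = Rf + β(Rm − Rf) = 4.16% + 0.3027 × (12.89% − 4.16%) = 6.8026%
α = Rp − E[R] = 10.46% − 6.8026% = 3.6574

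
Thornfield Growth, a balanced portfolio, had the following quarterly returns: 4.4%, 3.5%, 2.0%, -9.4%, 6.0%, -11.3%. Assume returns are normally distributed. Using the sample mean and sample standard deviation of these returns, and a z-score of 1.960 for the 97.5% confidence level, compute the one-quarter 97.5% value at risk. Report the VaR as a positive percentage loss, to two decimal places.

μ = (4.4 + 3.5 + 2 − 9.4 + 6 − 11.3) / 6 = -0.8000%
Sample σ = √[Σ(r − μ)² / 5] = √[283.8200 / 5] = √56.7640 = 7.5342%
VaR = −(μ − z·σ) = −(-0.8000 − 1.960 × 7.5342) = −(-15.5670) = 15.5670%

15.57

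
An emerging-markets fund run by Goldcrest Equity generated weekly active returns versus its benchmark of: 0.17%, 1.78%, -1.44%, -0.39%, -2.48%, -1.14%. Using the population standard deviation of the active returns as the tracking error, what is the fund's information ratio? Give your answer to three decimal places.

r̄ = (0.17 + 1.78 − 1.44 − 0.39 − 2.48 − 1.14) / 6 = -3.500 / 6 = -0.5833%
Population σ = √[Σ(r − r̄)² / 6] = √[10.8313 / 6] = √1.8052 = 1.3436%
IR = r̄ / tracking error = -0.5833 / 1.3436 = -0.4341

-0.434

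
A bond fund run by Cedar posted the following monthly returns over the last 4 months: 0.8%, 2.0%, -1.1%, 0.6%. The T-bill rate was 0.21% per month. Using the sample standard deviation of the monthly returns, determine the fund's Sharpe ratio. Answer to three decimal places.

0.286

r̄ = (0.8 + 2 − 1.1 + 0.6) / 4 = 2.30 / 4 = 0.5750%
Sample std dev = √[4.8875 / 3] = 1.2764%
Sharpe = (r̄ − rf) / σ = (0.5750 − 0.21) / 1.2764 = 0.3650 / 1.2764 = 0.2860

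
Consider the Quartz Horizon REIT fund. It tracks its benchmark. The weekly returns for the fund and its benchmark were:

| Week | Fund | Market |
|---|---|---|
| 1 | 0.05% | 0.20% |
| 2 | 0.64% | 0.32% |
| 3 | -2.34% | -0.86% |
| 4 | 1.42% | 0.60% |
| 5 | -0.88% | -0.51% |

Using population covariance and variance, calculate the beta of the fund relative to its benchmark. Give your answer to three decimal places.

r̄p = -0.2220%,  r̄m = -0.0500%
Cov = Σ(rp − r̄p)(rm − r̄m) / 5 = 0.6945
Var(rm) = Σ(rm − r̄m)² / 5 = 0.2979
β = Cov / Var = 0.6945 / 0.2979 = 2.3313

2.331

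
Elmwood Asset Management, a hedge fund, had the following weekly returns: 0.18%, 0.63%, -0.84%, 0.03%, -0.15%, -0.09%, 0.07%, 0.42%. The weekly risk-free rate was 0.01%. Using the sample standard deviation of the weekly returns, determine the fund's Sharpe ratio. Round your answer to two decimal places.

r̄ = (0.18 + 0.63 − 0.84 + 0.03 − 0.15 − 0.09 + 0.07 + 0.42) / 8 = 0.250 / 8 = 0.0313%
Σ(r − r̄)² = (0.18 − 0.0313)² + (0.63 − 0.0313)² + (-0.84 − 0.0313)² + … = 1.3399
σ = √[1.3399 / 7] = 0.4375%
Sharpe = (r̄ − rf) / σ = (0.0313 − 0.01) / 0.4375 = 0.0213 / 0.4375 = 0.0487

0.05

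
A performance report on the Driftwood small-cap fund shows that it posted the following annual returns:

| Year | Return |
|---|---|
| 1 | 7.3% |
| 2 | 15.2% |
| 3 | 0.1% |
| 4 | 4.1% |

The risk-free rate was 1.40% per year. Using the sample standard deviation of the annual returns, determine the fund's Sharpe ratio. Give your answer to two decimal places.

Mean return μ = 26.70 / 4 = 6.6750%
Σ(r − μ)² = 122.9275; sample σ = √(122.9275/3) = 6.4012%
Sharpe = (μ − rf) / σ = (6.6750 − 1.4) / 6.4012 = 5.2750 / 6.4012 = 0.8241

0.82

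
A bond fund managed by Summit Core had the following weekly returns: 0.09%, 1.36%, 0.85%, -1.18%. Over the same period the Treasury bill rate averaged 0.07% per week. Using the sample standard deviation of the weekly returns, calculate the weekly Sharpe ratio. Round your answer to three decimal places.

0.190

r̄ = (0.09 + 1.36 + 0.85 − 1.18) / 4 = 0.2800%
Sample σ = √[Σ(r − r̄)² / 3] = √[3.6590 / 3] = √1.2197 = 1.1044%
Sharpe = (r̄ − rf) / σ = (0.2800 − 0.07) / 1.1044 = 0.2100 / 1.1044 = 0.1901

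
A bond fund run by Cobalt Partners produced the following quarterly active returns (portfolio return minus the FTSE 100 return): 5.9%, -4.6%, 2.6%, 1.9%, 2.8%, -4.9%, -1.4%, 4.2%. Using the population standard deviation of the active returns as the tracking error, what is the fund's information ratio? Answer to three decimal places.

μ = (5.9 − 4.6 + 2.6 + 1.9 + 2.8 − 4.9 − 1.4 + 4.2) / 8 = 0.8125%
Σ(r − μ)² = 112.5088; population σ = √(112.5088/8) = 3.7501%
IR = μ / tracking error = 0.8125 / 3.7501 = 0.2167

0.217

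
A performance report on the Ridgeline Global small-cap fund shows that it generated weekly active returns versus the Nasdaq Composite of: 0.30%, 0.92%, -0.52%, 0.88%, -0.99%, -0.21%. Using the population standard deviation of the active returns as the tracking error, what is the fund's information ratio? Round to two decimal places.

0.09

r̄ = (0.3 + 0.92 − 0.52 + 0.88 − 0.99 − 0.21) / 6 = 0.380 / 6 = 0.0633%
Σ(r − r̄)² = (0.3 − 0.0633)² + (0.92 − 0.0633)² + (-0.52 − 0.0633)² + … = 2.9813
population σ = √(2.9813 / 6) = √0.4969 = 0.7049%
IR = r̄ / tracking error = 0.0633 / 0.7049 = 0.0898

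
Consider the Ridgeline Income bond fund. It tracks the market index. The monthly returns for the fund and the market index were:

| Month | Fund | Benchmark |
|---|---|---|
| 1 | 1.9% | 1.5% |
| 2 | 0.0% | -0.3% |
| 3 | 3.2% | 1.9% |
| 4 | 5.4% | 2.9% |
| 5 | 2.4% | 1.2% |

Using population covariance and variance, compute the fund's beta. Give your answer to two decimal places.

1.64

r̄p = 2.5800%,  r̄m = 1.4400%
Cov = Σ(rp − r̄p)(rm − r̄m) / 5 = 1.7788
Var(rm) = Σ(rm − r̄m)² / 5 = 1.0864
β = Cov / Var = 1.7788 / 1.0864 = 1.6373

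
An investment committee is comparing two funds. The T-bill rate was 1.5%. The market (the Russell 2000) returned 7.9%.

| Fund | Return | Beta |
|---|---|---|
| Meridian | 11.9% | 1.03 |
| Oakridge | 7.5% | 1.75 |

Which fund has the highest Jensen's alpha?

Meridian

Meridian: α = 11.9% − [1.5% + 1.03 × (7.9% − 1.5%)] = 3.808
Oakridge: α = 7.5% − [1.5% + 1.75 × (7.9% − 1.5%)] = -5.200
Highest: Meridian (3.808).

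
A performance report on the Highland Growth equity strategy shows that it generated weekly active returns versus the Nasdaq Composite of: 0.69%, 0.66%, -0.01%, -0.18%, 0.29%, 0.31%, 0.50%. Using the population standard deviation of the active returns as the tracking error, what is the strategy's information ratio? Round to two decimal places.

r̄ = (0.69 + 0.66 − 0.01 − 0.18 + 0.29 + 0.31 + 0.5) / 7 = 0.3229%
Population std dev = √[0.6447 / 7] = 0.3035%
IR = r̄ / tracking error = 0.3229 / 0.3035 = 1.0639

1.06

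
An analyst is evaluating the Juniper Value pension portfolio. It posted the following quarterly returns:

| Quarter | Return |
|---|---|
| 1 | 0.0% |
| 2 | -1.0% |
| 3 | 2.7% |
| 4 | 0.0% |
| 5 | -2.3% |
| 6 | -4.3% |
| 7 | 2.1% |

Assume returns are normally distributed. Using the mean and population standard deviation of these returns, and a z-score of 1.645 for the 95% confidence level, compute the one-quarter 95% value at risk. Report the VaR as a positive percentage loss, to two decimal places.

μ = (0 − 1 + 2.7 + 0 − 2.3 − 4.3 + 2.1) / 7 = -2.80 / 7 = -0.4000%
Population σ = √[Σ(r − μ)² / 7] = √[35.3600 / 7] = √5.0514 = 2.2475%
VaR = −(μ − z·σ) = −(-0.4000 − 1.645 × 2.2475) = −(-4.0971) = 4.0971%

4.10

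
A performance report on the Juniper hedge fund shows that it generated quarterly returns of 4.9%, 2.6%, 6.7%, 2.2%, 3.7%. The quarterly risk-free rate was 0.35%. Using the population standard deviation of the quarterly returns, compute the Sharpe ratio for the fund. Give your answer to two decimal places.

μ = (4.9 + 2.6 + 6.7 + 2.2 + 3.7) / 5 = 4.0200%
Population std dev = √[13.3880 / 5] = 1.6363%
Sharpe = (μ − rf) / σ = (4.0200 − 0.35) / 1.6363 = 3.6700 / 1.6363 = 2.2429

2.24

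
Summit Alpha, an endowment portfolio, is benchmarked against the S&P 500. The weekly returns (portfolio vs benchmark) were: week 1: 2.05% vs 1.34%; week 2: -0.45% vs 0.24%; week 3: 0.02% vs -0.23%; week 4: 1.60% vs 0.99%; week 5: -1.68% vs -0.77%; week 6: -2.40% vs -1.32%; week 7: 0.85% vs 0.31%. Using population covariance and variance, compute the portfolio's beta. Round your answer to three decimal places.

1.696

r̄p = -0.0014%,  r̄m = 0.0800%
Cov = Σ(rp − r̄p)(rm − r̄m) / 7 = 1.2778
Var(rm) = Σ(rm − r̄m)² / 7 = 0.7533
β = Cov / Var = 1.2778 / 0.7533 = 1.6963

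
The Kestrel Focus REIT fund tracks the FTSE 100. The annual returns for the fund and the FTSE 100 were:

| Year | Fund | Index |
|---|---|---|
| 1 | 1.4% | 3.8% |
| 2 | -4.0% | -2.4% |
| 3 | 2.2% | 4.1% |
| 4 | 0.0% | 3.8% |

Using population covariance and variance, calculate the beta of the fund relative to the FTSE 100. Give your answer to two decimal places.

0.83

r̄p = -0.1000%,  r̄m = 2.3250%
Cov = Σ(rp − r̄p)(rm − r̄m) / 4 = 6.2175
Var(rm) = Σ(rm − r̄m)² / 4 = 7.4569
β = Cov / Var = 6.2175 / 7.4569 = 0.8338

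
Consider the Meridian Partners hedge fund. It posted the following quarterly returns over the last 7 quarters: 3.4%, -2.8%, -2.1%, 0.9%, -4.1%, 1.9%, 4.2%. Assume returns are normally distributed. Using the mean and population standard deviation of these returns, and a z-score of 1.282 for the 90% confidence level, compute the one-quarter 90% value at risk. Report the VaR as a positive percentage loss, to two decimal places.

3.63

r̄ = (3.4 − 2.8 − 2.1 + 0.9 − 4.1 + 1.9 + 4.2) / 7 = 1.40 / 7 = 0.2000%
Population σ = √[Σ(r − r̄)² / 7] = √[62.4000 / 7] = √8.9143 = 2.9857%
VaR = −(r̄ − z·σ) = −(0.2000 − 1.282 × 2.9857) = −(-3.6277) = 3.6277%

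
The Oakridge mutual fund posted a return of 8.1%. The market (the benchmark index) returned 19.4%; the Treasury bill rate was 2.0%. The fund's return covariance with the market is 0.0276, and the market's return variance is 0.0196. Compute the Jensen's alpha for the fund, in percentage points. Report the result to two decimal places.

-18.40

β = Cov / Var = 0.0276 / 0.0196 = 1.4082
E[R] = Rf + β(Rm − Rf) = 2.0% + 1.4082 × (19.4% − 2.0%) = 26.5027%
α = Rp − E[R] = 8.1% − 26.5027% = -18.4027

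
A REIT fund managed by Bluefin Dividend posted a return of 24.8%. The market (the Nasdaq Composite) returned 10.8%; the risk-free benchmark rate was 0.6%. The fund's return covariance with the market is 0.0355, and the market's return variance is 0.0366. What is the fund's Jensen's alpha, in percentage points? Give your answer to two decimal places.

β = Cov / Var = 0.0355 / 0.0366 = 0.9699
E[R] = Rf + β(Rm − Rf) = 0.6% + 0.9699 × (10.8% − 0.6%) = 10.4930%
α = Rp − E[R] = 24.8% − 10.4930% = 14.3070

14.31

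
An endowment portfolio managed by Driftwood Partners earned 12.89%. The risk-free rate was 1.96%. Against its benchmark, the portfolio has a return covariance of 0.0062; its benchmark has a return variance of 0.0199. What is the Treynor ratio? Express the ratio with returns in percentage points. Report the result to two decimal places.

β = Cov / Var = 0.0062 / 0.0199 = 0.3116
Treynor = (Rp − Rf) / β = (12.89% − 1.96%) / 0.3116 = 10.93 / 0.3116 = 35.0770

35.08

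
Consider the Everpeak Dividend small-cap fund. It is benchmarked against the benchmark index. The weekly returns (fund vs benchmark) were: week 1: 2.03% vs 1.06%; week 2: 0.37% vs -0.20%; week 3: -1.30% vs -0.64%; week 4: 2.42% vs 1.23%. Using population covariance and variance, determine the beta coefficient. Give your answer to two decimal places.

1.80

r̄p = 0.8800%,  r̄m = 0.3625%
Cov = Σ(rp − r̄p)(rm − r̄m) / 4 = 1.1526
Var(rm) = Σ(rm − r̄m)² / 4 = 0.6401
β = Cov / Var = 1.1526 / 0.6401 = 1.8007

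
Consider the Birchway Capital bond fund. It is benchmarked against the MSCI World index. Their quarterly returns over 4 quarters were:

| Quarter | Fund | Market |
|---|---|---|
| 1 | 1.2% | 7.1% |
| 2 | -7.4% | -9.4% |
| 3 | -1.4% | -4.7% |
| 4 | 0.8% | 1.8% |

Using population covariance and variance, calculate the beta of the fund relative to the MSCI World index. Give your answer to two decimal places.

0.49

r̄p = -1.7000%,  r̄m = -1.3000%
Cov = Σ(rp − r̄p)(rm − r̄m) / 4 = 19.3150
Var(rm) = Σ(rm − r̄m)² / 4 = 39.3350
β = Cov / Var = 19.3150 / 39.3350 = 0.4910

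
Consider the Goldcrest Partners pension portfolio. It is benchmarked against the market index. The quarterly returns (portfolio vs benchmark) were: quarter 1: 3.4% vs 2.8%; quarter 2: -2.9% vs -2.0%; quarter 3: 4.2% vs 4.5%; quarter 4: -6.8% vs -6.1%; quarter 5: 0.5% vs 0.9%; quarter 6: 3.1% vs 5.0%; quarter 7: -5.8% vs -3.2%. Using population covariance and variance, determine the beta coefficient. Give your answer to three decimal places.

1.062

r̄p = -0.6143%,  r̄m = 0.2714%
Cov = Σ(rp − r̄p)(rm − r̄m) / 7 = 15.9110
Var(rm) = Σ(rm − r̄m)² / 7 = 14.9763
β = Cov / Var = 15.9110 / 14.9763 = 1.0624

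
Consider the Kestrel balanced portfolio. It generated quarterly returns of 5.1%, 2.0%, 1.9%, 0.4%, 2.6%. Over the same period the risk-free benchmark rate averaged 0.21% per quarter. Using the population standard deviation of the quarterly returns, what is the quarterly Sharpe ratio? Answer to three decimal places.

r̄ = (5.1 + 2 + 1.9 + 0.4 + 2.6) / 5 = 2.4000%
Population std dev = √[11.7400 / 5] = 1.5323%
Sharpe = (r̄ − rf) / σ = (2.4000 − 0.21) / 1.5323 = 2.1900 / 1.5323 = 1.4292

1.429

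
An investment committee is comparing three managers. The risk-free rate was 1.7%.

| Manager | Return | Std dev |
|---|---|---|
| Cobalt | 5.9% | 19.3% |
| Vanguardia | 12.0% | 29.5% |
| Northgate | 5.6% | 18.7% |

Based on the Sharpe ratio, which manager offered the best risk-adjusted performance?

Cobalt: Sharpe ratio = (5.9% − 1.7%) / 19.3% = 0.218
Vanguardia: Sharpe ratio = (12.0% − 1.7%) / 29.5% = 0.349
Northgate: Sharpe ratio = (5.6% − 1.7%) / 18.7% = 0.209
Highest: Vanguardia (0.349).

Vanguardia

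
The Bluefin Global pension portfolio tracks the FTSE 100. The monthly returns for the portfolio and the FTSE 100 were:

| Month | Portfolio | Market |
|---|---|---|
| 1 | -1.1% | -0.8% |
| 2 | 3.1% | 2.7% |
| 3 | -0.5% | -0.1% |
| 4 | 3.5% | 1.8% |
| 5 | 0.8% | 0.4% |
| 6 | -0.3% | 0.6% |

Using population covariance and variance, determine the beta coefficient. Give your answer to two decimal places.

r̄p = 0.9167%,  r̄m = 0.7667%
Cov = Σ(rp − r̄p)(rm − r̄m) / 6 = 1.9206
Var(rm) = Σ(rm − r̄m)² / 6 = 1.3622
β = Cov / Var = 1.9206 / 1.3622 = 1.4099

1.41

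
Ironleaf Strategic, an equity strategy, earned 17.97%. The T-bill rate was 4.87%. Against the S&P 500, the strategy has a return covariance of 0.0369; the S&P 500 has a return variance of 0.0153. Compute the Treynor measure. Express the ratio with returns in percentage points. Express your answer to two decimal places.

5.43

β = Cov / Var = 0.0369 / 0.0153 = 2.4118
Treynor = (Rp − Rf) / β = (17.97% − 4.87%) / 2.4118 = 13.10 / 2.4118 = 5.4316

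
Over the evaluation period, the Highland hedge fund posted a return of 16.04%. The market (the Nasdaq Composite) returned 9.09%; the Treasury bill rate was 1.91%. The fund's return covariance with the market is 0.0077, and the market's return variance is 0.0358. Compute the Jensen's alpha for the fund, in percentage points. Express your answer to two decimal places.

12.59

β = Cov / Var = 0.0077 / 0.0358 = 0.2151
E[R] = Rf + β(Rm − Rf) = 1.91% + 0.2151 × (9.09% − 1.91%) = 3.4544%
α = Rp − E[R] = 16.04% − 3.4544% = 12.5856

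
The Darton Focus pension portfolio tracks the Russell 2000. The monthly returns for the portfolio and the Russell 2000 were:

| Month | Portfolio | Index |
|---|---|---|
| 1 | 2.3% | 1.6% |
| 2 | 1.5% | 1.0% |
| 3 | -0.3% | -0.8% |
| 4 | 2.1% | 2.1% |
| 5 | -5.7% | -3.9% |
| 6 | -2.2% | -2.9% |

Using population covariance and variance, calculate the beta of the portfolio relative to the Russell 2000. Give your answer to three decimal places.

r̄p = -0.3833%,  r̄m = -0.4833%
Cov = Σ(rp − r̄p)(rm − r̄m) / 6 = 6.2214
Var(rm) = Σ(rm − r̄m)² / 6 = 5.1381
β = Cov / Var = 6.2214 / 5.1381 = 1.2108

1.211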